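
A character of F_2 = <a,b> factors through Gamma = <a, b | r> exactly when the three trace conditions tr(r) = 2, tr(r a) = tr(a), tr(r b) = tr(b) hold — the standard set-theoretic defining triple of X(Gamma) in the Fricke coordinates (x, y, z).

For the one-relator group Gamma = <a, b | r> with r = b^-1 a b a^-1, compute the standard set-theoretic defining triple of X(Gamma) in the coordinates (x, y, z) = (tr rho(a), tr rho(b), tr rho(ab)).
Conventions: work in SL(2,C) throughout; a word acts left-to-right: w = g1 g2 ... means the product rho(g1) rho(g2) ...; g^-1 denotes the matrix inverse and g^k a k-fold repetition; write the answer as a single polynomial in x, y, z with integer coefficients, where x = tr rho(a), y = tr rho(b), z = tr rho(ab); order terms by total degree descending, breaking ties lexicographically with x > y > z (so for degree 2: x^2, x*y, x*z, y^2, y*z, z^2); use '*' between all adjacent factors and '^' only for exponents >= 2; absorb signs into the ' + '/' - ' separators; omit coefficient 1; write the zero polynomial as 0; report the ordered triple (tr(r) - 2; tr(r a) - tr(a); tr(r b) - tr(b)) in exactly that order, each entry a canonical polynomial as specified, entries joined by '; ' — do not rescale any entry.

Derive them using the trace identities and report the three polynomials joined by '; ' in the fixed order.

trace(b a b) = trace(b) * trace(a b) - trace(a) = y*z - x
apply: trace(b a b a) = trace(a b) * trace(a b) - trace(1)   [split at repeated a] = z^2 - 2
apply: trace(a b a^-1 b) = trace(b a b) * trace(a) - trace(b a b a) = x*y*z - x^2 - z^2 + 2
apply: trace(b^-1 a b a^-1) = trace(a b a^-1) * trace(b) - trace(a b a^-1 b) = -x*y*z + x^2 + y^2 + z^2 - 2
assemble the triple (trace(r) - 2; trace(r a) - x; trace(r b) - y)

-x*y*z + x^2 + y^2 + z^2 - 4; 0; 0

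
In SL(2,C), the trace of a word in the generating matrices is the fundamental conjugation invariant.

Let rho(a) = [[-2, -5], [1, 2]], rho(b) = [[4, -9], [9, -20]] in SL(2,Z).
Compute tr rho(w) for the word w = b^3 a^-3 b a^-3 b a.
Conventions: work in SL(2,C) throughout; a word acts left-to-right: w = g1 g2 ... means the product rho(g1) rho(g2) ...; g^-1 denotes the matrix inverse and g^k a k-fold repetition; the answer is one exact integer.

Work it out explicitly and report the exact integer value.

-270556122

rho(b) = [[4, -9], [9, -20]]
... * rho(b) = [[4, -9], [9, -20]]  ->  [[-65, 144], [-144, 319]]
... * rho(b) = [[4, -9], [9, -20]]  ->  [[1036, -2295], [2295, -5084]]
... * rho(a^-1) = [[2, 5], [-1, -2]]  ->  [[4367, 9770], [9674, 21643]]
... * rho(a^-1) = [[2, 5], [-1, -2]]  ->  [[-1036, 2295], [-2295, 5084]]
... * rho(a^-1) = [[2, 5], [-1, -2]]  ->  [[-4367, -9770], [-9674, -21643]]
... * rho(b) = [[4, -9], [9, -20]]  ->  [[-105398, 234703], [-233483, 519926]]
... * rho(a^-1) = [[2, 5], [-1, -2]]  ->  [[-445499, -996396], [-986892, -2207267]]
... * rho(a^-1) = [[2, 5], [-1, -2]]  ->  [[105398, -234703], [233483, -519926]]
... * rho(a^-1) = [[2, 5], [-1, -2]]  ->  [[445499, 996396], [986892, 2207267]]
... * rho(b) = [[4, -9], [9, -20]]  ->  [[10749560, -23937411], [23812971, -53027368]]
... * rho(a) = [[-2, -5], [1, 2]]  ->  [[-45436531, -101622622], [-100653310, -225119591]]
tr = -45436531 + -225119591 = -270556122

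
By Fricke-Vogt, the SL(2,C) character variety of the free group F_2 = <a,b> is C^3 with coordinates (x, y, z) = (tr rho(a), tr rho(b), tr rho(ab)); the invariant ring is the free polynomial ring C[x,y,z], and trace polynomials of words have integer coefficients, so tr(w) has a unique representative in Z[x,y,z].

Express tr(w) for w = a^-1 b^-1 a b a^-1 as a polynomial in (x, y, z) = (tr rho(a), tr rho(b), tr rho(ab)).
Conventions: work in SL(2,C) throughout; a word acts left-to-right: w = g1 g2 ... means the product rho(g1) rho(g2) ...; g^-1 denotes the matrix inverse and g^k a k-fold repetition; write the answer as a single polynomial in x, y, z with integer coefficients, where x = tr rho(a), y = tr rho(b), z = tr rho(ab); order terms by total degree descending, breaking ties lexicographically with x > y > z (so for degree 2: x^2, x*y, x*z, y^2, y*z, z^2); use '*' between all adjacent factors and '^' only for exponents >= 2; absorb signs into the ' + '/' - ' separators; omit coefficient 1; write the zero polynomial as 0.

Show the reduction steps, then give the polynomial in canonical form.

trace(b a^-1) = trace(b)*trace(a) - trace(b a) = x*y - z
use: trace(b a b) = trace(b)*trace(a b) - trace(a) = y*z - x
use: trace(b a b a) = trace(a b)*trace(a b) - trace(1) = z^2 - 2
apply: trace(a^-1 b a b) = trace(b a b)*trace(a) - trace(b a b a) = x*y*z - x^2 - z^2 + 2
trace(a b a^-2 b) = trace(a^-1 b a b)*trace(a) - trace(a^-1 b a b a) = x^2*y*z - x^3 - x*z^2 - y*z + 3*x
apply: trace(a^-1 b^-1 a b a^-1) = trace(a b a^-2)*trace(b) - trace(a b a^-2 b) = -x^2*y*z + x^3 + x*y^2 + x*z^2 - 3*x

-x^2*y*z + x^3 + x*y^2 + x*z^2 - 3*x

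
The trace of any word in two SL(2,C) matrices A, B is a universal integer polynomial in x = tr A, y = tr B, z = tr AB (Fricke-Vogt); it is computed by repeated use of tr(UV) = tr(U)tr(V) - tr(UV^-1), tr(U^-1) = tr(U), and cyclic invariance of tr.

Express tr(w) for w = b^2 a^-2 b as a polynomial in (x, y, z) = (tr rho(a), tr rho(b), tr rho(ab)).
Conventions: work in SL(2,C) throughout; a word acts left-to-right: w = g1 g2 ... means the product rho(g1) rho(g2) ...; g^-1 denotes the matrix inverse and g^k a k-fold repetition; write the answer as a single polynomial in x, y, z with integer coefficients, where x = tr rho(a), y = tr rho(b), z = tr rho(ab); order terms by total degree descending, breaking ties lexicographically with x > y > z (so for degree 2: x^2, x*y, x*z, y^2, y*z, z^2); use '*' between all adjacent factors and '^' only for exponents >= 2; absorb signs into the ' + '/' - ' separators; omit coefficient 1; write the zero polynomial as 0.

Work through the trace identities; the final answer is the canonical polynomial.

x^2*y^3 - x*y^2*z - 2*x^2*y - y^3 + x*z + 3*y

reduce: trace(b^2) = trace(b) * trace(b) - trace(1) = y^2 - 2
trace(b^3) = trace(b) * trace(b^2) - trace(b) = y^3 - 3*y
so trace(a b^2) = trace(b) * trace(a b) - trace(a) = y*z - x
so trace(b^3 a) = trace(b) * trace(a b^2) - trace(a b) = y^2*z - x*y - z
trace(a^-1 b^3) = trace(b^3) * trace(a) - trace(b^3 a) = x*y^3 - y^2*z - 2*x*y + z
trace(b^2 a^-2 b) = trace(a^-1 b^3) * trace(a) - trace(a^-1 b^3 a) = x^2*y^3 - x*y^2*z - 2*x^2*y - y^3 + x*z + 3*y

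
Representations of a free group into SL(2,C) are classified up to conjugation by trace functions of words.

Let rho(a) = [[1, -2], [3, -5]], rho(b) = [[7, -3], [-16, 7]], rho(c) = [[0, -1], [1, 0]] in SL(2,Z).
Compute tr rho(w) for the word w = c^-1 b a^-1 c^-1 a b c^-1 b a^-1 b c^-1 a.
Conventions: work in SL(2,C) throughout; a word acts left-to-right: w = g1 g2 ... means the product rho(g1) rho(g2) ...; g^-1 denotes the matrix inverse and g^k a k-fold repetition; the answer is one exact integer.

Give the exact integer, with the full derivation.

rho(c^-1) = [[0, 1], [-1, 0]]
... * rho(b) = [[7, -3], [-16, 7]]  ->  [[-16, 7], [-7, 3]]
... * rho(a^-1) = [[-5, 2], [-3, 1]]  ->  [[59, -25], [26, -11]]
... * rho(c^-1) = [[0, 1], [-1, 0]]  ->  [[25, 59], [11, 26]]
... * rho(a) = [[1, -2], [3, -5]]  ->  [[202, -345], [89, -152]]
... * rho(b) = [[7, -3], [-16, 7]]  ->  [[6934, -3021], [3055, -1331]]
... * rho(c^-1) = [[0, 1], [-1, 0]]  ->  [[3021, 6934], [1331, 3055]]
... * rho(b) = [[7, -3], [-16, 7]]  ->  [[-89797, 39475], [-39563, 17392]]
... * rho(a^-1) = [[-5, 2], [-3, 1]]  ->  [[330560, -140119], [145639, -61734]]
... * rho(b) = [[7, -3], [-16, 7]]  ->  [[4555824, -1972513], [2007217, -869055]]
... * rho(c^-1) = [[0, 1], [-1, 0]]  ->  [[1972513, 4555824], [869055, 2007217]]
... * rho(a) = [[1, -2], [3, -5]]  ->  [[15639985, -26724146], [6890706, -11774195]]
tr = 15639985 + -11774195 = 3865790

3865790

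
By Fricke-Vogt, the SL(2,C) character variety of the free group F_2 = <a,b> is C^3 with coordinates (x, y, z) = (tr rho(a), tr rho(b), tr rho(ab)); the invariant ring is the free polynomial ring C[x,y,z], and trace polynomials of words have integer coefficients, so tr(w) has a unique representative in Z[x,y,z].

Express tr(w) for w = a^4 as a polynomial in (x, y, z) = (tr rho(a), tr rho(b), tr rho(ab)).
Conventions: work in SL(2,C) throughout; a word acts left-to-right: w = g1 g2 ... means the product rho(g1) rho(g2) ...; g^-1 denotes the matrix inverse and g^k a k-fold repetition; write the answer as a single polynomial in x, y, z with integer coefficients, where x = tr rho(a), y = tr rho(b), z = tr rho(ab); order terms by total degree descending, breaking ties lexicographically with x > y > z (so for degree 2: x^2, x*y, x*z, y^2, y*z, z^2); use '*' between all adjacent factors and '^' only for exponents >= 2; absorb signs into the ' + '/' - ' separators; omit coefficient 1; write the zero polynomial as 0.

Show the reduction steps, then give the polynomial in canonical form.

x^4 - 4*x^2 + 2

tr(a^2) = tr(a) * tr(a) - tr(1)  (reduce the a square) = x^2 - 2
tr(a^3) = tr(a) * tr(a^2) - tr(a)  (reduce the a square) = x^3 - 3*x
tr(a^4) = tr(a) * tr(a^3) - tr(a^2)  (reduce the a square) = x^4 - 4*x^2 + 2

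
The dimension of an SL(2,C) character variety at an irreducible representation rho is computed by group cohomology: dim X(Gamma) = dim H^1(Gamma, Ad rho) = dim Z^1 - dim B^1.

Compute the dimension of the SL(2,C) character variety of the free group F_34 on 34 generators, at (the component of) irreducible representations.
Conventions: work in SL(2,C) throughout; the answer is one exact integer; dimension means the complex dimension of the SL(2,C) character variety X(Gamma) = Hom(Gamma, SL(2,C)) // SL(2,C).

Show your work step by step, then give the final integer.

The free group F_34: 34 generators, no relators.
Z^1(Gamma, Ad rho) = (sl_2)^34: a cocycle is a free choice of one sl_2 vector per generator, so dim Z^1 = 3*34 = 102.
At an irreducible rho the centralizer of the image in sl_2 is 0, so the coboundary map sl_2 -> Z^1 is injective: dim B^1 = 3.
Therefore dim X = 102 - 3 = 99.

99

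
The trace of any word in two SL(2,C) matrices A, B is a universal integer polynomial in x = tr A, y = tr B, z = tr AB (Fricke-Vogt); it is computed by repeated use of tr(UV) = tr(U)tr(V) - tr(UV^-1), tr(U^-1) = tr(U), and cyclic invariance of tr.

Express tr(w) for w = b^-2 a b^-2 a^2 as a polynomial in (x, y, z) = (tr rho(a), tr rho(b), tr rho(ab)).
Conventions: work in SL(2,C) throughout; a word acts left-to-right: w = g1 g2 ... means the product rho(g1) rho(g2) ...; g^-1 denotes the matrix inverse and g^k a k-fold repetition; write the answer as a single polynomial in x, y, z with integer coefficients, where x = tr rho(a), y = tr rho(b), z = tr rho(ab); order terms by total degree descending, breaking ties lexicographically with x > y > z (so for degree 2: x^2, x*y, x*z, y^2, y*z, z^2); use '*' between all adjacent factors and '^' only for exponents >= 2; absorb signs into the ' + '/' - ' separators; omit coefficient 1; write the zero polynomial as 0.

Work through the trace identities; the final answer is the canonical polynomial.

next, trace(a^2) = trace(a) * trace(a) - trace(1)  (reduce the a square) = x^2 - 2
trace(a^3) = trace(a) * trace(a^2) - trace(a)  (reduce the a square) = x^3 - 3*x
and trace(b a^2) = trace(a) * trace(b a) - trace(b)  (reduce the a square) = x*z - y
and trace(a^3 b) = trace(a) * trace(b a^2) - trace(b a)  (reduce the a square) = x^2*z - x*y - z
trace(a^3 b^-1) = trace(a^3) * trace(b) - trace(a^3 b)  (eliminate b^-1) = x^3*y - x^2*z - 2*x*y + z
next, trace(a^2 b^-2 a) = trace(a^3 b^-1) * trace(b) - trace(a^3)  (eliminate b^-1) = x^3*y^2 - x^2*y*z - x^3 - 2*x*y^2 + y*z + 3*x
and trace(b a b a) = trace(b a) * trace(b a) - trace(1)  (split on b) = z^2 - 2
next, trace(b a b) = trace(b) * trace(a b) - trace(a)  (reduce the b square) = y*z - x
next, trace(a b a^2 b) = trace(a) * trace(b a b a) - trace(b a b)  (reduce the a square) = x*z^2 - y*z - x
next, trace(b^-1 a b a^2) = trace(a b a^2) * trace(b) - trace(a b a^2 b)  (eliminate b^-1) = x^2*y*z - x*y^2 - x*z^2 + x
trace(a^2 b^-2 a b) = trace(b^-1 a b a^2) * trace(b) - trace(b^-1 a b a^2 b)  (eliminate b^-1) = x^2*y^2*z - x*y^3 - x*y*z^2 - x^2*z + 2*x*y + z
trace(b^-1 a^2 b^-2 a) = trace(a^2 b^-2 a) * trace(b) - trace(a^2 b^-2 a b)  (eliminate b^-1) = x^3*y^3 - 2*x^2*y^2*z - x^3*y - x*y^3 + x*y*z^2 + x^2*z + y^2*z + x*y - z
trace(b^-2 a b^-2 a^2) = trace(b^-1 a^2 b^-2 a) * trace(b) - trace(b^-1 a^2 b^-2 a b)  (eliminate b^-1) = x^3*y^4 - 2*x^2*y^3*z - 2*x^3*y^2 - x*y^4 + x*y^2*z^2 + 2*x^2*y*z + y^3*z + x^3 + 3*x*y^2 - 2*y*z - 3*x

x^3*y^4 - 2*x^2*y^3*z - 2*x^3*y^2 - x*y^4 + x*y^2*z^2 + 2*x^2*y*z + y^3*z + x^3 + 3*x*y^2 - 2*y*z - 3*x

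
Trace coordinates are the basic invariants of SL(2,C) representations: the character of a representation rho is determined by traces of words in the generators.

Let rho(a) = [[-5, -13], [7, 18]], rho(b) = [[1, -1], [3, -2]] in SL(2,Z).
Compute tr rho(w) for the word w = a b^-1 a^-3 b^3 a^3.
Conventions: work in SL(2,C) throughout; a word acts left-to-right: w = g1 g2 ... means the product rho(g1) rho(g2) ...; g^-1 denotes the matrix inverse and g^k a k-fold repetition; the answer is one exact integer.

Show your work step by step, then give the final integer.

74

rho(a) = [[-5, -13], [7, 18]]
... * rho(b^-1) = [[-2, 1], [-3, 1]]  ->  [[49, -18], [-68, 25]]
... * rho(a^-1) = [[18, 13], [-7, -5]]  ->  [[1008, 727], [-1399, -1009]]
... * rho(a^-1) = [[18, 13], [-7, -5]]  ->  [[13055, 9469], [-18119, -13142]]
... * rho(a^-1) = [[18, 13], [-7, -5]]  ->  [[168707, 122370], [-234148, -169837]]
... * rho(b) = [[1, -1], [3, -2]]  ->  [[535817, -413447], [-743659, 573822]]
... * rho(b) = [[1, -1], [3, -2]]  ->  [[-704524, 291077], [977807, -403985]]
... * rho(b) = [[1, -1], [3, -2]]  ->  [[168707, 122370], [-234148, -169837]]
... * rho(a) = [[-5, -13], [7, 18]]  ->  [[13055, 9469], [-18119, -13142]]
... * rho(a) = [[-5, -13], [7, 18]]  ->  [[1008, 727], [-1399, -1009]]
... * rho(a) = [[-5, -13], [7, 18]]  ->  [[49, -18], [-68, 25]]
tr = 49 + 25 = 74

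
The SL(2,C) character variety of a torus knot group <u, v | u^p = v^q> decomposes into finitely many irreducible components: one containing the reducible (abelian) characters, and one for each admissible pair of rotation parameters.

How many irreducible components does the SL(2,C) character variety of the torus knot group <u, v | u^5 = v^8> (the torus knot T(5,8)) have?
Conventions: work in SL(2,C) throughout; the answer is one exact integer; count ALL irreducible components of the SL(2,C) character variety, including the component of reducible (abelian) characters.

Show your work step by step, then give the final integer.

For T(5,8): irreducibility forces the central element u^5 = v^8 to one of +I, -I.
This locks tr(u) to 2*cos(pi*alpha/5), alpha in 1..4, and tr(v) to 2*cos(pi*beta/8), beta in 1..7, on each component of irreducible characters.
The two central values (-1)^alpha I and (-1)^beta I must be the same matrix, so alpha and beta share a parity.
count pairs: odd alpha (2 choices) x odd beta (4), plus even alpha (2) x even beta (3): 2*4 + 2*3 = 14.
components with irreducible characters: 14; plus the single component of reducible (abelian) characters: total 15.

15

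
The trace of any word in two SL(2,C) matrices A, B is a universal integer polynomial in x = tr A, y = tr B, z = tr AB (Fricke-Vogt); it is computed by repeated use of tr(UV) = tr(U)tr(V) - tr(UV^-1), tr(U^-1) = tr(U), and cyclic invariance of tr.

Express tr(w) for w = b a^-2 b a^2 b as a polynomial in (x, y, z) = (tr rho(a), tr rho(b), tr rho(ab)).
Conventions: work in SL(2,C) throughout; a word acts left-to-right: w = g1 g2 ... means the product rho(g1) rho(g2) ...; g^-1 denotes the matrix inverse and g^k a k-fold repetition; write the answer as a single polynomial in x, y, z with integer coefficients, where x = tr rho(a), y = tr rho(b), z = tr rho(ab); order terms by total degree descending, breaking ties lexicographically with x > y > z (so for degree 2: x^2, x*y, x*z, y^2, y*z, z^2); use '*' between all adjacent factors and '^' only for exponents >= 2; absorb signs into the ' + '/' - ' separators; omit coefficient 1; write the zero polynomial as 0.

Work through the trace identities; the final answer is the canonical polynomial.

x^3*y^2*z - x^4*y - x^2*y^3 - x^2*y*z^2 + 4*x^2*y + y^3 - 3*y

tr(a^2 b) = tr(a) * tr(b a) - tr(b) = x*z - y
so tr(a^2) = tr(a) * tr(a) - tr(1) = x^2 - 2
reduce: tr(a^2 b^2) = tr(b) * tr(a^2 b) - tr(a^2) = x*y*z - x^2 - y^2 + 2
reduce: tr(b a^2 b^2) = tr(b) * tr(a^2 b^2) - tr(a^2 b) = x*y^2*z - x^2*y - y^3 - x*z + 3*y
so tr(b a b a) = tr(a b) * tr(a b) - tr(1) = z^2 - 2
reduce: tr(b a b) = tr(b) * tr(a b) - tr(a) = y*z - x
so tr(a b a^2 b) = tr(a) * tr(b a b a) - tr(b a b) = x*z^2 - y*z - x
reduce: tr(a b a^2) = tr(a) * tr(b a^2) - tr(b a) = x^2*z - x*y - z
so tr(b a^2 b^2 a) = tr(b) * tr(a b a^2 b) - tr(a b a^2) = x*y*z^2 - x^2*z - y^2*z + z
tr(a^-1 b a^2 b^2) = tr(b a^2 b^2) * tr(a) - tr(b a^2 b^2 a) = x^2*y^2*z - x^3*y - x*y^3 - x*y*z^2 + y^2*z + 3*x*y - z
tr(b a^-2 b a^2 b) = tr(a^-1 b a^2 b^2) * tr(a) - tr(a^-1 b a^2 b^2 a) = x^3*y^2*z - x^4*y - x^2*y^3 - x^2*y*z^2 + 4*x^2*y + y^3 - 3*y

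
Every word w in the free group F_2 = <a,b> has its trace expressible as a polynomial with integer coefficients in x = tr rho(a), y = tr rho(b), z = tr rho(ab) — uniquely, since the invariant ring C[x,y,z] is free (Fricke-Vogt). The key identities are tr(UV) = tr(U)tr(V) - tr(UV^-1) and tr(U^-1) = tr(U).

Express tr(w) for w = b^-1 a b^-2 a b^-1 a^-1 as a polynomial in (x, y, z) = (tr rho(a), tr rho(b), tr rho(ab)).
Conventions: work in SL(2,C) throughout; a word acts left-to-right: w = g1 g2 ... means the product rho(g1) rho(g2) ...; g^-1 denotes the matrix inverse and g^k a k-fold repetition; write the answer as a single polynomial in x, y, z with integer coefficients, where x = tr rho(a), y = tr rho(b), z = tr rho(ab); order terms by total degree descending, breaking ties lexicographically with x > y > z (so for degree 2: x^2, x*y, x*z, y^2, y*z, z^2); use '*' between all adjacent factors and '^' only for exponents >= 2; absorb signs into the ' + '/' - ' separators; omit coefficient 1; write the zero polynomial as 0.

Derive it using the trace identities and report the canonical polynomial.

x^2*y^3*z - x^3*y^2 - 2*x*y^2*z^2 + y*z^3 + x^3 + 2*x*y^2 + x*z^2 - 2*y*z - 3*x

and trace(a^2) = trace(a) * trace(a) - trace(1)  (reduce the a square) = x^2 - 2
trace(a^2 b) = trace(a) * trace(b a) - trace(b)  (reduce the a square) = x*z - y
next, trace(a b^-1 a) = trace(a^2) * trace(b) - trace(a^2 b)  (eliminate b^-1) = x^2*y - x*z - y
and trace(a b a b) = trace(b a) * trace(b a) - trace(1)  (split on b) = z^2 - 2
and trace(a b^-1 a b) = trace(a b a) * trace(b) - trace(a b a b)  (eliminate b^-1) = x*y*z - y^2 - z^2 + 2
trace(b^-1 a b^-1 a) = trace(a b^-1 a) * trace(b) - trace(a b^-1 a b)  (eliminate b^-1) = x^2*y^2 - 2*x*y*z + z^2 - 2
trace(b^-1 a b^-2 a) = trace(b^-1 a b^-1 a) * trace(b) - trace(b^-1 a b^-1 a b)  (eliminate b^-1) = x^2*y^3 - 2*x*y^2*z - x^2*y + y*z^2 + x*z - y
trace(a b^-2 a) = trace(b^-1 a^2) * trace(b) - trace(b^-1 a^2 b)  (eliminate b^-1) = x^2*y^2 - x*y*z - x^2 - y^2 + 2
trace(b^-1 a b^-2 a b^-1) = trace(b^-1 a b^-2 a) * trace(b) - trace(b^-1 a b^-2 a b)  (eliminate b^-1) = x^2*y^4 - 2*x*y^3*z - 2*x^2*y^2 + y^2*z^2 + 2*x*y*z + x^2 - 2
next, trace(a^3) = trace(a) * trace(a^2) - trace(a)  (reduce the a square) = x^3 - 3*x
trace(a^3 b) = trace(a) * trace(b a^2) - trace(b a)  (reduce the a square) = x^2*z - x*y - z
trace(a b^-1 a^2) = trace(a^3) * trace(b) - trace(a^3 b)  (eliminate b^-1) = x^3*y - x^2*z - 2*x*y + z
and trace(b a b) = trace(b) * trace(a b) - trace(a)  (reduce the b square) = y*z - x
trace(a^2 b a b) = trace(a) * trace(b a b a) - trace(b a b)  (reduce the a square) = x*z^2 - y*z - x
next, trace(a b^-1 a^2 b) = trace(a^2 b a) * trace(b) - trace(a^2 b a b)  (eliminate b^-1) = x^2*y*z - x*y^2 - x*z^2 + x
trace(b^-1 a^2 b^-1 a) = trace(a b^-1 a^2) * trace(b) - trace(a b^-1 a^2 b)  (eliminate b^-1) = x^3*y^2 - 2*x^2*y*z - x*y^2 + x*z^2 + y*z - x
trace(a b^-1 a b^-2 a) = trace(b^-1 a^2 b^-1 a) * trace(b) - trace(b^-1 a^2 b^-1 a b)  (eliminate b^-1) = x^3*y^3 - 2*x^2*y^2*z - x^3*y - x*y^3 + x*y*z^2 + x^2*z + y^2*z + x*y - z
trace(b^-1 a b a^2) = trace(a b a^2) * trace(b) - trace(a b a^2 b)  (eliminate b^-1) = x^2*y*z - x*y^2 - x*z^2 + x
next, trace(a b^-2 a b a) = trace(b^-1 a b a^2) * trace(b) - trace(b^-1 a b a^2 b)  (eliminate b^-1) = x^2*y^2*z - x*y^3 - x*y*z^2 - x^2*z + 2*x*y + z
next, trace(a b a b a b) = trace(a b) * trace(a b a b) - trace(a^-1 b^-1)  (split on a) = z^3 - 3*z
trace(b^-1 a b a b a) = trace(a b a b a) * trace(b) - trace(a b a b a b)  (eliminate b^-1) = x*y*z^2 - y^2*z - z^3 - x*y + 3*z
next, trace(a b^-2 a b a b) = trace(b^-1 a b a b a) * trace(b) - trace(b^-1 a b a b a b)  (eliminate b^-1) = x*y^2*z^2 - y^3*z - y*z^3 - x*y^2 - x*z^2 + 4*y*z + x
trace(a b^-1 a b^-2 a b) = trace(a b^-2 a b a) * trace(b) - trace(a b^-2 a b a b)  (eliminate b^-1) = x^2*y^3*z - x*y^4 - 2*x*y^2*z^2 - x^2*y*z + y^3*z + y*z^3 + 3*x*y^2 + x*z^2 - 3*y*z - x
and trace(b^-1 a b^-2 a b^-1 a) = trace(a b^-1 a b^-2 a) * trace(b) - trace(a b^-1 a b^-2 a b)  (eliminate b^-1) = x^3*y^4 - 3*x^2*y^3*z - x^3*y^2 + 3*x*y^2*z^2 + 2*x^2*y*z - y*z^3 - 2*x*y^2 - x*z^2 + 2*y*z + x
and trace(b^-1 a b^-2 a b^-1 a^-1) = trace(b^-1 a b^-2 a b^-1) * trace(a) - trace(b^-1 a b^-2 a b^-1 a)  (eliminate a^-1) = x^2*y^3*z - x^3*y^2 - 2*x*y^2*z^2 + y*z^3 + x^3 + 2*x*y^2 + x*z^2 - 2*y*z - 3*x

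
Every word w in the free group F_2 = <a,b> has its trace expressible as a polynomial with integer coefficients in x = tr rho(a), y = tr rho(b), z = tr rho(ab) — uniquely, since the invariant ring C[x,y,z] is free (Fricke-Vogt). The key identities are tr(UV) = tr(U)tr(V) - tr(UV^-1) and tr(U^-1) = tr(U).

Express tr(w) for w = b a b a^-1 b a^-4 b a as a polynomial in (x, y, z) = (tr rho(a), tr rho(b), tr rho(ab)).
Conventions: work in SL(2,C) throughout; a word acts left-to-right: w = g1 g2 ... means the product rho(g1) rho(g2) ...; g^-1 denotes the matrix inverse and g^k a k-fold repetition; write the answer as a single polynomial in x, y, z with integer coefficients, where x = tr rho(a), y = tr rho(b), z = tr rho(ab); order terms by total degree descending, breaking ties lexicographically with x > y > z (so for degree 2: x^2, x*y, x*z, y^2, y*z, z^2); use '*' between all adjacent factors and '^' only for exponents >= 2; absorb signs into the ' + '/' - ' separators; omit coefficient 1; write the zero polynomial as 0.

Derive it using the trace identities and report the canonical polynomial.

x^5*y^2*z^2 - x^6*y*z - 2*x^4*y*z^3 - x^5*y^2 + x^5*z^2 - 3*x^3*y^2*z^2 + x^3*z^4 + 7*x^4*y*z + 5*x^2*y*z^3 + 3*x^3*y^2 - 6*x^3*z^2 + x*y^2*z^2 - 2*x*z^4 - 11*x^2*y*z - y*z^3 + x^3 - x*y^2 + 8*x*z^2 + 2*y*z - 3*x

trace(a b a b) = trace(b a)*trace(b a) - trace(1)   [split at repeated b] = z^2 - 2
use: trace(a b a) = trace(a)*trace(b a) - trace(b) = x*z - y
trace(a b a b^2) = trace(b)*trace(a b a b) - trace(a b a) = y*z^2 - x*z - y
trace(b a b a b^2) = trace(b)*trace(a b a b^2) - trace(a b a b) = y^2*z^2 - x*y*z - y^2 - z^2 + 2
trace(a b a b a b) = trace(a b)*trace(a b a b) - trace(a^-1 b^-1)   [split at repeated a] = z^3 - 3*z
trace(b a b) = trace(b)*trace(a b) - trace(a) = y*z - x
apply: trace(a b a b a) = trace(a)*trace(b a b a) - trace(b a b) = x*z^2 - y*z - x
trace(b a b a b^2 a) = trace(b)*trace(a b a b a b) - trace(a b a b a) = y*z^3 - x*z^2 - 2*y*z + x
trace(a^-1 b a b a b^2) = trace(b a b a b^2)*trace(a) - trace(b a b a b^2 a) = x*y^2*z^2 - x^2*y*z - y*z^3 - x*y^2 + 2*y*z + x
trace(b a^-2 b a b a b) = trace(a^-1 b a b a b^2)*trace(a) - trace(a^-1 b a b a b^2 a) = x^2*y^2*z^2 - x^3*y*z - x*y*z^3 - x^2*y^2 - y^2*z^2 + 3*x*y*z + x^2 + y^2 + z^2 - 2
trace(b a b a b a b a) = trace(b a b a b a)*trace(b a) - trace(a b a b)   [split at repeated b] = z^4 - 4*z^2 + 2
trace(a^-1 b a b a b a b) = trace(b a b a b a b)*trace(a) - trace(b a b a b a b a) = x*y*z^3 - x^2*z^2 - z^4 - 2*x*y*z + x^2 + 4*z^2 - 2
trace(b a^-2 b a b a b a) = trace(a^-1 b a b a b a b)*trace(a) - trace(a^-1 b a b a b a b a) = x^2*y*z^3 - x^3*z^2 - x*z^4 - 2*x^2*y*z - y*z^3 + x^3 + 5*x*z^2 + 2*y*z - 3*x
apply: trace(a^-1 b a b a b a^-1 b a^-1) = trace(b a^-2 b a b a b)*trace(a) - trace(b a^-2 b a b a b a) = x^3*y^2*z^2 - x^4*y*z - 2*x^2*y*z^3 - x^3*y^2 + x^3*z^2 - x*y^2*z^2 + x*z^4 + 5*x^2*y*z + y*z^3 + x*y^2 - 4*x*z^2 - 2*y*z + x
trace(b a b a b a^-1 b) = trace(b^2 a b a b)*trace(a) - trace(b^2 a b a b a) = x*y^2*z^2 - x^2*y*z - y*z^3 - x*y^2 + 2*y*z + x
use: trace(a^-1 b a b a b a^-1 b) = trace(b a b a b a^-1 b)*trace(a) - trace(b a b a b a^-1 b a) = x^2*y^2*z^2 - x^3*y*z - 2*x*y*z^3 - x^2*y^2 + x^2*z^2 + z^4 + 4*x*y*z - 4*z^2 + 2
use: trace(a^-2 b a b a b a^-1 b a^-1) = trace(a^-1 b a b a b a^-1 b a^-1)*trace(a) - trace(a^-1 b a b a b a^-1 b) = x^4*y^2*z^2 - x^5*y*z - 2*x^3*y*z^3 - x^4*y^2 + x^4*z^2 - 2*x^2*y^2*z^2 + x^2*z^4 + 6*x^3*y*z + 3*x*y*z^3 + 2*x^2*y^2 - 5*x^2*z^2 - z^4 - 6*x*y*z + x^2 + 4*z^2 - 2
trace(b a b a^-1 b a^-4 b a) = trace(a^-2 b a b a b a^-1 b a^-1)*trace(a) - trace(a^-2 b a b a b a^-1 b) = x^5*y^2*z^2 - x^6*y*z - 2*x^4*y*z^3 - x^5*y^2 + x^5*z^2 - 3*x^3*y^2*z^2 + x^3*z^4 + 7*x^4*y*z + 5*x^2*y*z^3 + 3*x^3*y^2 - 6*x^3*z^2 + x*y^2*z^2 - 2*x*z^4 - 11*x^2*y*z - y*z^3 + x^3 - x*y^2 + 8*x*z^2 + 2*y*z - 3*x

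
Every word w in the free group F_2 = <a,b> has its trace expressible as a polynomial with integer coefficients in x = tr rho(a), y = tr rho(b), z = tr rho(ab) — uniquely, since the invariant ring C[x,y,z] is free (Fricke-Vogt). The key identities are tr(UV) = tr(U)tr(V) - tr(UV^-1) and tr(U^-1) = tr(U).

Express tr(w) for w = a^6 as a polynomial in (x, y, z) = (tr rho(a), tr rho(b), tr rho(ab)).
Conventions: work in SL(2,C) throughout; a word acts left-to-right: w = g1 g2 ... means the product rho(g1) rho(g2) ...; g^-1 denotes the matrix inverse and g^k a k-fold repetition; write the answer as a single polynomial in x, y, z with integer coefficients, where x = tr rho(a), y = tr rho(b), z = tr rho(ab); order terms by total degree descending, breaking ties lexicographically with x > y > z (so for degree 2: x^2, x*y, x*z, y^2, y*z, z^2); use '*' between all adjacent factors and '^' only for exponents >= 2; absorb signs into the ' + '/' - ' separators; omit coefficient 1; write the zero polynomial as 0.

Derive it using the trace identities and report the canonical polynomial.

x^6 - 6*x^4 + 9*x^2 - 2

and trace(a^2) = trace(a) trace(a) - trace(1)  (reduce the a square) = x^2 - 2
next, trace(a^3) = trace(a) trace(a^2) - trace(a)  (reduce the a square) = x^3 - 3*x
trace(a^4) = trace(a) trace(a^3) - trace(a^2)  (reduce the a square) = x^4 - 4*x^2 + 2
next, trace(a^5) = trace(a) trace(a^4) - trace(a^3)  (reduce the a square) = x^5 - 5*x^3 + 5*x
trace(a^6) = trace(a) trace(a^5) - trace(a^4)  (reduce the a square) = x^6 - 6*x^4 + 9*x^2 - 2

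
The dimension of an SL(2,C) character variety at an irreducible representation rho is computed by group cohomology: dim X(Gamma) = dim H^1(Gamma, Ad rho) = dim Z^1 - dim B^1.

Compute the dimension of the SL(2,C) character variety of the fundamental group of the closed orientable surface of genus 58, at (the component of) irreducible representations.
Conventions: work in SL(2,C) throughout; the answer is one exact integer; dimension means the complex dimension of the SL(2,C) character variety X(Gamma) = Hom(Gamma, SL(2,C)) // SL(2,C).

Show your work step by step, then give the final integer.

342

Gamma = pi_1(Sigma_58) = < a_1, b_1, ..., a_58, b_58 | prod [a_i, b_i] > has 2g = 116 generators and 1 relator.
Before the relator condition, cocycle space has dim 3*116 = 348.
d_2 is surjective at irreducible rho (its cokernel H^2 is dual to H^0 = 0), so dim Z^1 = 348 - 3 = 345.
As always at irreducible rho, dim B^1 = 3.
Hence dim X = 345 - 3 = 342.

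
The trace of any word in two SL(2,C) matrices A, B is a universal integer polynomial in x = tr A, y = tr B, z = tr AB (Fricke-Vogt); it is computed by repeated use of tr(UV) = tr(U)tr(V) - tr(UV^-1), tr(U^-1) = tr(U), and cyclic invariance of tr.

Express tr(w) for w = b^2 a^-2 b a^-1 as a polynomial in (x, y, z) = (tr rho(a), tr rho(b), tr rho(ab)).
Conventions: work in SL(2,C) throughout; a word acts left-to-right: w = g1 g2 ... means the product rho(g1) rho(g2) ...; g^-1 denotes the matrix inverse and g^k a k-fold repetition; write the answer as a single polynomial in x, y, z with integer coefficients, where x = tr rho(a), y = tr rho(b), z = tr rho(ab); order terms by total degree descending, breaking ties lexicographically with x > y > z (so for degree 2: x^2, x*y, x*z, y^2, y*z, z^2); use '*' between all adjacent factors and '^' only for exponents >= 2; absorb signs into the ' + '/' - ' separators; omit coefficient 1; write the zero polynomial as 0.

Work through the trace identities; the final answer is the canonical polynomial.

x^3*y^3 - 2*x^2*y^2*z - x^3*y - x*y^3 + x*y*z^2 + x^2*z + y^2*z + x*y - z

trace(b^2) = trace(b) trace(b) - trace(1)   [square of b] = y^2 - 2
use: trace(b^3) = trace(b) trace(b^2) - trace(b)   [square of b] = y^3 - 3*y
use: trace(a b^2) = trace(b) trace(a b) - trace(a)   [square of b] = y*z - x
apply: trace(b^3 a) = trace(b) trace(a b^2) - trace(a b)   [square of b] = y^2*z - x*y - z
use: trace(a^-1 b^3) = trace(b^3) trace(a) - trace(b^3 a)   [inverse elimination on a] = x*y^3 - y^2*z - 2*x*y + z
trace(b^2 a^-2 b) = trace(a^-1 b^3) trace(a) - trace(a^-1 b^3 a)   [inverse elimination on a] = x^2*y^3 - x*y^2*z - 2*x^2*y - y^3 + x*z + 3*y
trace(a b a b) = trace(b a) trace(b a) - trace(1)   [split at a repeated b] = z^2 - 2
trace(a b a) = trace(a) trace(b a) - trace(b)   [square of a] = x*z - y
trace(b a b^2 a) = trace(b) trace(a b a b) - trace(a b a)   [square of b] = y*z^2 - x*z - y
apply: trace(b a b^2 a^-1) = trace(b a b^2) trace(a) - trace(b a b^2 a)   [inverse elimination on a] = x*y^2*z - x^2*y - y*z^2 + y
trace(b^2 a^-2 b a) = trace(b a b^2 a^-1) trace(a) - trace(b a b^2)   [inverse elimination on a] = x^2*y^2*z - x^3*y - x*y*z^2 - y^2*z + 2*x*y + z
trace(b^2 a^-2 b a^-1) = trace(b^2 a^-2 b) trace(a) - trace(b^2 a^-2 b a)   [inverse elimination on a] = x^3*y^3 - 2*x^2*y^2*z - x^3*y - x*y^3 + x*y*z^2 + x^2*z + y^2*z + x*y - z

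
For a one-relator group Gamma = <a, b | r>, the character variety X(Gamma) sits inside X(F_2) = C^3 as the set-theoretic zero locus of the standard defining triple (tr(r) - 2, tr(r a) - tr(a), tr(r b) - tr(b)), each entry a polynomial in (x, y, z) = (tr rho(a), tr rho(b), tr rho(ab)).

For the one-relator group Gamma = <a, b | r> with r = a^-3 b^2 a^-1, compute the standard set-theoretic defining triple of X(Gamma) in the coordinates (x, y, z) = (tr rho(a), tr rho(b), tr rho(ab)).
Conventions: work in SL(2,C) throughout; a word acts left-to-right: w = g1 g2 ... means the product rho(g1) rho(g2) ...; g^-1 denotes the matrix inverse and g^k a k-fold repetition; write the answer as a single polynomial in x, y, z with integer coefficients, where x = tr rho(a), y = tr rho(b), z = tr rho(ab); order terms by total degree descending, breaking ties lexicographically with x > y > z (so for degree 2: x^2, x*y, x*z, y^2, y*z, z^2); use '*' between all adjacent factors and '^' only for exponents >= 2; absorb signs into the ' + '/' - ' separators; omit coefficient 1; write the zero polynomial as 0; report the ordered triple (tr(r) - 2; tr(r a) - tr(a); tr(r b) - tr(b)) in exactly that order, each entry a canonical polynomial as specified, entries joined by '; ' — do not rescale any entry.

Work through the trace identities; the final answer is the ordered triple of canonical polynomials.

x^4*y^2 - x^3*y*z - x^4 - 3*x^2*y^2 + 2*x*y*z + 4*x^2 + y^2 - 4; x^3*y^2 - x^2*y*z - x^3 - 2*x*y^2 + y*z + 2*x; x^4*y^3 - 2*x^3*y^2*z - x^4*y - 2*x^2*y^3 + x^2*y*z^2 + x^3*z + 3*x*y^2*z + 2*x^2*y - y*z^2 - 2*x*z

trace(b^2) = trace(b) trace(b) - trace(1) = y^2 - 2
trace(b^2 a) = trace(b) trace(a b) - trace(a) = y*z - x
trace(b^2 a^-1) = trace(b^2) trace(a) - trace(b^2 a) = x*y^2 - y*z - x
trace(b^2 a^-2) = trace(b^2 a^-1) trace(a) - trace(b^2) = x^2*y^2 - x*y*z - x^2 - y^2 + 2
trace(a^-3 b^2) = trace(b^2 a^-2) trace(a) - trace(b^2 a^-1) = x^3*y^2 - x^2*y*z - x^3 - 2*x*y^2 + y*z + 3*x
trace(a^-3 b^2 a^-1) = trace(a^-3 b^2) trace(a) - trace(a^-3 b^2 a) = x^4*y^2 - x^3*y*z - x^4 - 3*x^2*y^2 + 2*x*y*z + 4*x^2 + y^2 - 2
trace(b^3) = trace(b) trace(b^2) - trace(b)   [square of b] = y^3 - 3*y
trace(b^3 a) = trace(b) trace(b a b) - trace(b a)   [square of b] = y^2*z - x*y - z
trace(b^2 a^-1 b) = trace(b^3) trace(a) - trace(b^3 a)   [inverse elimination on a] = x*y^3 - y^2*z - 2*x*y + z
trace(a b a b) = trace(a b) trace(a b) - trace(1)   [split at a repeated a] = z^2 - 2
trace(a b a) = trace(a) trace(b a) - trace(b)   [square of a] = x*z - y
trace(b a b^2 a) = trace(b) trace(a b a b) - trace(a b a)   [square of b] = y*z^2 - x*z - y
trace(b^2 a^-1 b a) = trace(b a b^2) trace(a) - trace(b a b^2 a)   [inverse elimination on a] = x*y^2*z - x^2*y - y*z^2 + y
trace(a^-1 b^2 a^-1 b) = trace(b^2 a^-1 b) trace(a) - trace(b^2 a^-1 b a)   [inverse elimination on a] = x^2*y^3 - 2*x*y^2*z - x^2*y + y*z^2 + x*z - y
trace(b^2 a^-1 b a^-2) = trace(a^-1 b^2 a^-1 b) trace(a) - trace(a^-1 b^2 a^-1 b a)   [inverse elimination on a] = x^3*y^3 - 2*x^2*y^2*z - x^3*y - x*y^3 + x*y*z^2 + x^2*z + y^2*z + x*y - z
trace(a^-3 b^2 a^-1 b) = trace(b^2 a^-1 b a^-2) trace(a) - trace(b^2 a^-1 b a^-1)   [inverse elimination on a] = x^4*y^3 - 2*x^3*y^2*z - x^4*y - 2*x^2*y^3 + x^2*y*z^2 + x^3*z + 3*x*y^2*z + 2*x^2*y - y*z^2 - 2*x*z + y
assemble the triple (trace(r) - 2; trace(r a) - x; trace(r b) - y)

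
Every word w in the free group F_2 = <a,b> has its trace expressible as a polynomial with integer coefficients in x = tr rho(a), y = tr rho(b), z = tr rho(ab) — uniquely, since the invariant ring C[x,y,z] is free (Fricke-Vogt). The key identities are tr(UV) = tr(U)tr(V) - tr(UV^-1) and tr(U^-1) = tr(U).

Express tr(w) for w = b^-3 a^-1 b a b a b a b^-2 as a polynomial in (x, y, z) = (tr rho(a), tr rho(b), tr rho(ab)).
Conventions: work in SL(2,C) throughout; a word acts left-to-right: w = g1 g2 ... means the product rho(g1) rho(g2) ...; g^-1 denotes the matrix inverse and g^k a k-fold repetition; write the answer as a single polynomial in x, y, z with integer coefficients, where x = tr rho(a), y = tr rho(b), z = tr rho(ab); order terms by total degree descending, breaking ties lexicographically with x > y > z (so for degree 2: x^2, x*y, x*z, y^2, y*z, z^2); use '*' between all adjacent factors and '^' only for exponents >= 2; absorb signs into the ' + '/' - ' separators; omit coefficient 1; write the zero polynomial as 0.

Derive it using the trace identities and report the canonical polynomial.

-x*y^5*z^3 + x^2*y^4*z^2 + y^6*z^2 + y^4*z^4 + x*y^5*z + 3*x*y^3*z^3 - x^2*y^4 - 3*x^2*y^2*z^2 - y^6 - 8*y^4*z^2 - 3*y^2*z^4 - 2*x*y^3*z - x*y*z^3 + 3*x^2*y^2 + x^2*z^2 + 6*y^4 + 15*y^2*z^2 + z^4 - x*y*z - x^2 - 9*y^2 - 4*z^2 + 2

next, tr(b a b a) = tr(b a) * tr(b a) - tr(1)  (split on b) = z^2 - 2
tr(b a b) = tr(b) * tr(a b) - tr(a)  (reduce the b square) = y*z - x
tr(a b a b a) = tr(a) * tr(b a b a) - tr(b a b)  (reduce the a square) = x*z^2 - y*z - x
next, tr(b a b a b a) = tr(b a b a) * tr(b a) - tr(a b)  (split on b) = z^3 - 3*z
and tr(a b a) = tr(a) * tr(b a) - tr(b)  (reduce the a square) = x*z - y
tr(b a b a b) = tr(b) * tr(a b a b) - tr(a b a)  (reduce the b square) = y*z^2 - x*z - y
and tr(a b a b a b a) = tr(a) * tr(b a b a b a) - tr(b a b a b)  (reduce the a square) = x*z^3 - y*z^2 - 2*x*z + y
tr(a b a b a b a b) = tr(a b) * tr(a b a b a b) - tr(a^-1 b^-1 a^-1 b^-1)  (split on a) = z^4 - 4*z^2 + 2
tr(b a b a b a b^-1 a) = tr(a b a b a b a) * tr(b) - tr(a b a b a b a b)  (eliminate b^-1) = x*y*z^3 - y^2*z^2 - z^4 - 2*x*y*z + y^2 + 4*z^2 - 2
tr(a^-1 b a b a b a b^-1) = tr(b a b a b a b^-1) * tr(a) - tr(b a b a b a b^-1 a)  (eliminate a^-1) = -x*y*z^3 + x^2*z^2 + y^2*z^2 + z^4 + x*y*z - x^2 - y^2 - 4*z^2 + 2
tr(b^-1 a^-1 b a b a b a b^-1) = tr(a^-1 b a b a b a b^-1) * tr(b) - tr(a^-1 b a b a b a)  (eliminate b^-1) = -x*y^2*z^3 + x^2*y*z^2 + y^3*z^2 + y*z^4 + x*y^2*z - x^2*y - y^3 - 5*y*z^2 + x*z + 3*y
and tr(b^-1 a^-1 b a b a b a b^-2) = tr(b^-1 a^-1 b a b a b a b^-1) * tr(b) - tr(b^-1 a^-1 b a b a b a)  (eliminate b^-1) = -x*y^3*z^3 + x^2*y^2*z^2 + y^4*z^2 + y^2*z^4 + x*y^3*z + x*y*z^3 - x^2*y^2 - x^2*z^2 - y^4 - 6*y^2*z^2 - z^4 + x^2 + 4*y^2 + 4*z^2 - 2
tr(b^-1 a^-1 b a b a b a b^-3) = tr(b^-1 a^-1 b a b a b a b^-2) * tr(b) - tr(b^-1 a^-1 b a b a b a b^-1)  (eliminate b^-1) = -x*y^4*z^3 + x^2*y^3*z^2 + y^5*z^2 + y^3*z^4 + x*y^4*z + 2*x*y^2*z^3 - x^2*y^3 - 2*x^2*y*z^2 - y^5 - 7*y^3*z^2 - 2*y*z^4 - x*y^2*z + 2*x^2*y + 5*y^3 + 9*y*z^2 - x*z - 5*y
tr(b^-3 a^-1 b a b a b a b^-2) = tr(b^-1 a^-1 b a b a b a b^-3) * tr(b) - tr(b^-1 a^-1 b a b a b a b^-2)  (eliminate b^-1) = -x*y^5*z^3 + x^2*y^4*z^2 + y^6*z^2 + y^4*z^4 + x*y^5*z + 3*x*y^3*z^3 - x^2*y^4 - 3*x^2*y^2*z^2 - y^6 - 8*y^4*z^2 - 3*y^2*z^4 - 2*x*y^3*z - x*y*z^3 + 3*x^2*y^2 + x^2*z^2 + 6*y^4 + 15*y^2*z^2 + z^4 - x*y*z - x^2 - 9*y^2 - 4*z^2 + 2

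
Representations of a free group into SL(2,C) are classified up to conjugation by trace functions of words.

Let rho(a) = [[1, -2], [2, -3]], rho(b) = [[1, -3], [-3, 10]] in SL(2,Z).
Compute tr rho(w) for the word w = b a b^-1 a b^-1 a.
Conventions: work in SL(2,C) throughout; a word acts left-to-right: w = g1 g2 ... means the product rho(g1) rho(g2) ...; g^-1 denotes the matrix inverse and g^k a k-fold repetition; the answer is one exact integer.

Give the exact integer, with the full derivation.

-2225

rho(b) = [[1, -3], [-3, 10]]
... * rho(a) = [[1, -2], [2, -3]]  ->  [[-5, 7], [17, -24]]
... * rho(b^-1) = [[10, 3], [3, 1]]  ->  [[-29, -8], [98, 27]]
... * rho(a) = [[1, -2], [2, -3]]  ->  [[-45, 82], [152, -277]]
... * rho(b^-1) = [[10, 3], [3, 1]]  ->  [[-204, -53], [689, 179]]
... * rho(a) = [[1, -2], [2, -3]]  ->  [[-310, 567], [1047, -1915]]
tr = -310 + -1915 = -2225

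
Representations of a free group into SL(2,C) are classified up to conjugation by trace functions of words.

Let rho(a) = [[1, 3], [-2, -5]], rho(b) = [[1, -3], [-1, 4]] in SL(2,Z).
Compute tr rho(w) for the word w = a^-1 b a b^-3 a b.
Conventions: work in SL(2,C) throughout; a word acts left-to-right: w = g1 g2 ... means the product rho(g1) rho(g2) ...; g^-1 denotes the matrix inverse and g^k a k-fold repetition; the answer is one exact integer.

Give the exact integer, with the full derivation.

-2056

rho(a^-1) = [[-5, -3], [2, 1]]
... * rho(b) = [[1, -3], [-1, 4]]  ->  [[-2, 3], [1, -2]]
... * rho(a) = [[1, 3], [-2, -5]]  ->  [[-8, -21], [5, 13]]
... * rho(b^-1) = [[4, 3], [1, 1]]  ->  [[-53, -45], [33, 28]]
... * rho(b^-1) = [[4, 3], [1, 1]]  ->  [[-257, -204], [160, 127]]
... * rho(b^-1) = [[4, 3], [1, 1]]  ->  [[-1232, -975], [767, 607]]
... * rho(a) = [[1, 3], [-2, -5]]  ->  [[718, 1179], [-447, -734]]
... * rho(b) = [[1, -3], [-1, 4]]  ->  [[-461, 2562], [287, -1595]]
tr = -461 + -1595 = -2056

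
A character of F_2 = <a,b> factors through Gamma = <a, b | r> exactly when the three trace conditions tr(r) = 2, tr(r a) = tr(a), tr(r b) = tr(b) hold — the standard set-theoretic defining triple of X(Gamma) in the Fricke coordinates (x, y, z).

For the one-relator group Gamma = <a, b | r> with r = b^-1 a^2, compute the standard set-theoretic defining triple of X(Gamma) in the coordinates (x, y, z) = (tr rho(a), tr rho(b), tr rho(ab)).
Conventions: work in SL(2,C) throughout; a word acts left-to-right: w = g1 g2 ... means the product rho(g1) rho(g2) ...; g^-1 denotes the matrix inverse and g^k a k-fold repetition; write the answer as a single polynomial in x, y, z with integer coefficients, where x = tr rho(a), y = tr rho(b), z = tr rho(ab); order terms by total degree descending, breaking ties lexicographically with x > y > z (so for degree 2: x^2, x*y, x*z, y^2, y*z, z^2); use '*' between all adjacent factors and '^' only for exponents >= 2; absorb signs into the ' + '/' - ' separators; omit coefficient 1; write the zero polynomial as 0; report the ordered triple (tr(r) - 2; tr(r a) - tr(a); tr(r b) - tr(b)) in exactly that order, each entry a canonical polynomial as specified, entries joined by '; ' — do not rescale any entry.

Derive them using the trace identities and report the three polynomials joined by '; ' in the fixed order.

apply: tr(a^2) = tr(a) tr(a) - tr(1) = x^2 - 2
tr(a^2 b) = tr(a) tr(b a) - tr(b) = x*z - y
apply: tr(b^-1 a^2) = tr(a^2) tr(b) - tr(a^2 b) = x^2*y - x*z - y
apply: tr(a^3) = tr(a) tr(a^2) - tr(a)   [square of a] = x^3 - 3*x
tr(a^3 b) = tr(a) tr(a b a) - tr(a b)   [square of a] = x^2*z - x*y - z
apply: tr(b^-1 a^3) = tr(a^3) tr(b) - tr(a^3 b)   [inverse elimination on b] = x^3*y - x^2*z - 2*x*y + z
assemble the triple (tr(r) - 2; tr(r a) - x; tr(r b) - y)

x^2*y - x*z - y - 2; x^3*y - x^2*z - 2*x*y - x + z; x^2 - y - 2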